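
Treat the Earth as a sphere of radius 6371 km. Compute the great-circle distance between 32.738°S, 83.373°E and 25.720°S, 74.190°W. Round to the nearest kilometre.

13094 km

Δλ = -74.190 − 83.373 = -157.563°.
Δφ = -25.720 − -32.738 = 7.018°.
a = sin²(Δφ/2) + cos φ₁ · cos φ₂ · sin²(Δλ/2) = 0.732878.
c = 2·atan2(√a, √(1−a)) = 2.05529 rad → d = 6371·c ≈ 13094.23 km.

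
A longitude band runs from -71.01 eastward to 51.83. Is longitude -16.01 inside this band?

Band width going east from -71.01° to +51.83°: ((51.83 − -71.01) mod 360) = 122.84°.
Offset of -16.01° east of the west edge: ((-16.01 − -71.01) mod 360) = 55.00°.
55.00° ≤ 122.84° ⇒ inside.

Yes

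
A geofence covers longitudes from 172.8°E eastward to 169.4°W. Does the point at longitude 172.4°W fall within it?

Yes

Band width going east from +172.8° to -169.4°: ((-169.4 − 172.8) mod 360) = 17.8°.
Offset of -172.4° east of the west edge: ((-172.4 − 172.8) mod 360) = 14.8°.
14.8° ≤ 17.8° ⇒ inside.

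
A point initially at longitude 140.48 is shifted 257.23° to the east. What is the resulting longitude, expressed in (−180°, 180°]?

+37.71°

Start at +140.48°; shift +257.23° → +397.71°.
+397.71° lies outside (−180°, 180°]; subtract 360° → +37.71°.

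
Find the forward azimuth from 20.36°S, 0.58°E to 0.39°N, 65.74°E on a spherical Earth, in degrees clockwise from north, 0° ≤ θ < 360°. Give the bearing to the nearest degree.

80°

Δλ = 65.74 − 0.58 = 65.16°.
θ = atan2( sin Δλ · cos φ₂ , cos φ₁ · sin φ₂ − sin φ₁ · cos φ₂ · cos Δλ )
  = atan2(0.90746, 0.15253) = 80.458° → normalised to [0°, 360°): 80.458°.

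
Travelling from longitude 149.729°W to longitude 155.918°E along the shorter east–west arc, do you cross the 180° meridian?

Yes

Naïve |155.918 − -149.729| = 305.647° > 180°, so the shorter arc goes the other way round — across 180°.
Signed shortest Δλ = ((155.918 − -149.729 + 180) mod 360) − 180 = -54.353°.
Going west by 54.353° from -149.729° passes through 180° before reaching +155.918°.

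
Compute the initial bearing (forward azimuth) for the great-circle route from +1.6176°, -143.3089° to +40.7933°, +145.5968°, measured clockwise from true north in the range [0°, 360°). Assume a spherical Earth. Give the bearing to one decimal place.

312.1°

Δλ = 145.5968 − -143.3089 = 288.9057°; wrapped into (−180°, 180°]: -71.0943°.
θ = atan2( sin Δλ · cos φ₂ , cos φ₁ · sin φ₂ − sin φ₁ · cos φ₂ · cos Δλ )
  = atan2(-0.71623, 0.64615) = -47.945° → normalised to [0°, 360°): 312.055°.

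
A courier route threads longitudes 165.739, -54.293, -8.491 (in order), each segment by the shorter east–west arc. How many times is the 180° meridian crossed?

1

Leg 1: +165.739° → -54.293°, shortest Δλ = 139.968° (east) — crosses 180°.
Leg 2: -54.293° → -8.491°, shortest Δλ = 45.802° (east) — does not cross 180°.
Total crossings: 1.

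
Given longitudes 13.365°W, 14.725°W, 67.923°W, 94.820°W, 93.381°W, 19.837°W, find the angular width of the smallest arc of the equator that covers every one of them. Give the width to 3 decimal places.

81.455°

Sort the longitudes: -94.820°, -93.381°, -67.923°, -19.837°, -14.725°, -13.365°.
Eastward gaps between consecutive values (wrapping around): 1.439°, 25.458°, 48.086°, 5.112°, 1.360°, 278.545°.
Largest gap = 278.545° ⇒ minimal covering band is its complement: 360° − 278.545° = 81.455°.
Band runs from -94.820° eastward to -13.365°.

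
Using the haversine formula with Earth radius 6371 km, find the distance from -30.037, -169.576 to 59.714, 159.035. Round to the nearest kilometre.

10387 km

Δλ = 159.035 − -169.576 = 328.611°; wrapped into (−180°, 180°]: -31.389°.
Δφ = 59.714 − -30.037 = 89.751°.
a = sin²(Δφ/2) + cos φ₁ · cos φ₂ · sin²(Δλ/2) = 0.529774.
c = 2·atan2(√a, √(1−a)) = 1.63038 rad → d = 6371·c ≈ 10387.15 km.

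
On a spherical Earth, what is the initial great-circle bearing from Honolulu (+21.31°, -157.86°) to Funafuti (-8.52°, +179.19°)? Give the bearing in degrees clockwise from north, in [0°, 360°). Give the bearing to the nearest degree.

219°

Δλ = 179.19 − -157.86 = 337.05°; wrapped into (−180°, 180°]: -22.95°.
θ = atan2( sin Δλ · cos φ₂ , cos φ₁ · sin φ₂ − sin φ₁ · cos φ₂ · cos Δλ )
  = atan2(-0.38562, -0.46898) = -140.571° → normalised to [0°, 360°): 219.429°.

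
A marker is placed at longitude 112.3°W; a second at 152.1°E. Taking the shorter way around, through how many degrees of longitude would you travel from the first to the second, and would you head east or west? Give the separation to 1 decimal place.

Raw difference: 152.1 − -112.3 = 264.4°.
Normalise into (−180°, 180°]: 264.4° − 360° = -95.6°.
Negative ⇒ the second point lies to the west; separation 95.6°.

95.6° west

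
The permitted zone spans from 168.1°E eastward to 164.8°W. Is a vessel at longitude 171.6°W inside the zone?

Band width going east from +168.1° to -164.8°: ((-164.8 − 168.1) mod 360) = 27.1°.
Offset of -171.6° east of the west edge: ((-171.6 − 168.1) mod 360) = 20.3°.
20.3° ≤ 27.1° ⇒ inside.

Yes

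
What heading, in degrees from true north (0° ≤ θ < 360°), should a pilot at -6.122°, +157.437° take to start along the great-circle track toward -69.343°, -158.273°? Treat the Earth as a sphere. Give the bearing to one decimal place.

Δλ = -158.273 − 157.437 = -315.710°; wrapped into (−180°, 180°]: 44.290°.
θ = atan2( sin Δλ · cos φ₂ , cos φ₁ · sin φ₂ − sin φ₁ · cos φ₂ · cos Δλ )
  = atan2(0.24634, -0.90344) = 164.748° → normalised to [0°, 360°): 164.748°.

164.7°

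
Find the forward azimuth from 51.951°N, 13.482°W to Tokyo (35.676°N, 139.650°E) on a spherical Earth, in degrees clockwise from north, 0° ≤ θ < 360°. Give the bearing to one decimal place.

21.5°

Δλ = 139.650 − -13.482 = 153.132°.
θ = atan2( sin Δλ · cos φ₂ , cos φ₁ · sin φ₂ − sin φ₁ · cos φ₂ · cos Δλ )
  = atan2(0.36712, 0.93009) = 21.540° → normalised to [0°, 360°): 21.540°.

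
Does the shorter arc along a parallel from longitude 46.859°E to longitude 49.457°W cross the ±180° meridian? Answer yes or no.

No

Signed shortest Δλ = ((-49.457 − 46.859 + 180) mod 360) − 180 = -96.316°.
Going west by 96.316° from +46.859° reaches -49.457° without touching 180°.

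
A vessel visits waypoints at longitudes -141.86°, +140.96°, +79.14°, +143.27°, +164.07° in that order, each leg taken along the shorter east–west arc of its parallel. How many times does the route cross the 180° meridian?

Leg 1: -141.86° → +140.96°, shortest Δλ = -77.18° (west) — crosses 180°.
Leg 2: +140.96° → +79.14°, shortest Δλ = -61.82° (west) — does not cross 180°.
Leg 3: +79.14° → +143.27°, shortest Δλ = 64.13° (east) — does not cross 180°.
Leg 4: +143.27° → +164.07°, shortest Δλ = 20.8° (east) — does not cross 180°.
Total crossings: 1.

1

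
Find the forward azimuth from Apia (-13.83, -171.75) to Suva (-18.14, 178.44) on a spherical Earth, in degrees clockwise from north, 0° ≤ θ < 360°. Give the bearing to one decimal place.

244.1°

Δλ = 178.44 − -171.75 = 350.19°; wrapped into (−180°, 180°]: -9.81°.
θ = atan2( sin Δλ · cos φ₂ , cos φ₁ · sin φ₂ − sin φ₁ · cos φ₂ · cos Δλ )
  = atan2(-0.16191, -0.07847) = -115.858° → normalised to [0°, 360°): 244.142°.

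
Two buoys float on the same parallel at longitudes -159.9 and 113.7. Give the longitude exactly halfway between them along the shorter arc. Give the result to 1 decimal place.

+156.9°

Signed shortest Δλ from -159.9° to +113.7° is -86.4°.
Midpoint longitude = -159.9° + (-86.4°)/2 = -159.9° − 43.2° = -203.1°.
Normalise into (−180°, 180°]: +156.9°.
(The naïve average (-159.9 + +113.7)/2 = -23.1° is on the wrong side of the globe.)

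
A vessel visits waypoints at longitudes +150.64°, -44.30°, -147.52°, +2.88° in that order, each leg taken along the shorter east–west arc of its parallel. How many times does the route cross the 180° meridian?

Leg 1: +150.64° → -44.30°, shortest Δλ = 165.06° (east) — crosses 180°.
Leg 2: -44.30° → -147.52°, shortest Δλ = -103.22° (west) — does not cross 180°.
Leg 3: -147.52° → +2.88°, shortest Δλ = 150.4° (east) — does not cross 180°.
Total crossings: 1.

1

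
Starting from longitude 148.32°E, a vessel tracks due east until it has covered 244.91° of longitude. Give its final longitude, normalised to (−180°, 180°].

33.23°E

Start at +148.32°; shift +244.91° → +393.23°.
+393.23° lies outside (−180°, 180°]; subtract 360° → +33.23°.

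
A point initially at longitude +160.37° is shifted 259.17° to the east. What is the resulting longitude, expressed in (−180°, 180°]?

Start at +160.37°; shift +259.17° → +419.54°.
+419.54° lies outside (−180°, 180°]; subtract 360° → +59.54°.

+59.54°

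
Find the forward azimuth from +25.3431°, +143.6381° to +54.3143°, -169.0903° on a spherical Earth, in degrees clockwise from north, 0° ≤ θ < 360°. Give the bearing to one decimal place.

37.2°

Δλ = -169.0903 − 143.6381 = -312.7284°; wrapped into (−180°, 180°]: 47.2716°.
θ = atan2( sin Δλ · cos φ₂ , cos φ₁ · sin φ₂ − sin φ₁ · cos φ₂ · cos Δλ )
  = atan2(0.42851, 0.56464) = 37.195° → normalised to [0°, 360°): 37.195°.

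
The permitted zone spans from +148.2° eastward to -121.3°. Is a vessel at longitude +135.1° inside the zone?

No

Band width going east from +148.2° to -121.3°: ((-121.3 − 148.2) mod 360) = 90.5°.
Offset of +135.1° east of the west edge: ((135.1 − 148.2) mod 360) = 346.9°.
346.9° > 90.5° ⇒ outside.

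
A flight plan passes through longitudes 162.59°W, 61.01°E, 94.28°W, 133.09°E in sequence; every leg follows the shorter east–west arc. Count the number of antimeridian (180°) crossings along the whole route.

Leg 1: -162.59° → +61.01°, shortest Δλ = -136.4° (west) — crosses 180°.
Leg 2: +61.01° → -94.28°, shortest Δλ = -155.29° (west) — does not cross 180°.
Leg 3: -94.28° → +133.09°, shortest Δλ = -132.63° (west) — crosses 180°.
Total crossings: 2.

2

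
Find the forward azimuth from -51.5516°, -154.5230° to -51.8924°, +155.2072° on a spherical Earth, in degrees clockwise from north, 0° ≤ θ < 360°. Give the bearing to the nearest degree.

249°

Δλ = 155.2072 − -154.5230 = 309.7302°; wrapped into (−180°, 180°]: -50.2698°.
θ = atan2( sin Δλ · cos φ₂ , cos φ₁ · sin φ₂ − sin φ₁ · cos φ₂ · cos Δλ )
  = atan2(-0.47462, -0.18034) = -110.806° → normalised to [0°, 360°): 249.194°.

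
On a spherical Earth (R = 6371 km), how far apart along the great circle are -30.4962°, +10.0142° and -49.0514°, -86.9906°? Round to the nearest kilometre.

Δλ = -86.9906 − 10.0142 = -97.0048°.
Δφ = -49.0514 − -30.4962 = -18.5552°.
a = sin²(Δφ/2) + cos φ₁ · cos φ₂ · sin²(Δλ/2) = 0.342785.
c = 2·atan2(√a, √(1−a)) = 1.25094 rad → d = 6371·c ≈ 7969.74 km.

7970 km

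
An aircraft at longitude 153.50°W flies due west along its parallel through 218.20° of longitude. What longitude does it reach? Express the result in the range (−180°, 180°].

11.70°W

Start at -153.50°; shift −218.20° → -371.70°.
-371.70° lies outside (−180°, 180°]; add 360° → -11.70°.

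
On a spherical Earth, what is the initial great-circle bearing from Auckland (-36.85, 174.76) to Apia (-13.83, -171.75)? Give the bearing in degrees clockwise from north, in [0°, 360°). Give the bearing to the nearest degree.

31°

Δλ = -171.75 − 174.76 = -346.51°; wrapped into (−180°, 180°]: 13.49°.
θ = atan2( sin Δλ · cos φ₂ , cos φ₁ · sin φ₂ − sin φ₁ · cos φ₂ · cos Δλ )
  = atan2(0.22651, 0.37499) = 31.134° → normalised to [0°, 360°): 31.134°.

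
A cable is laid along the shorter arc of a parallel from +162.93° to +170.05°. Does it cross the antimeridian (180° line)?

No

Signed shortest Δλ = ((170.05 − 162.93 + 180) mod 360) − 180 = 7.12°.
Going east by 7.12° from +162.93° reaches +170.05° without touching 180°.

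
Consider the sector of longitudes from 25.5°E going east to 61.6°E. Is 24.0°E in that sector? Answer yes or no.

Band width going east from +25.5° to +61.6°: ((61.6 − 25.5) mod 360) = 36.1°.
Offset of +24.0° east of the west edge: ((24.0 − 25.5) mod 360) = 358.5°.
358.5° > 36.1° ⇒ outside.

No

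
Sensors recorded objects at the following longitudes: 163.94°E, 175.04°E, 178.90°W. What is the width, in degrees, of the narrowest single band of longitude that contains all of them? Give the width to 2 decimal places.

Sort the longitudes: -178.90°, +163.94°, +175.04°.
Eastward gaps between consecutive values (wrapping around): 342.84°, 11.10°, 6.06°.
Largest gap = 342.84° ⇒ minimal covering band is its complement: 360° − 342.84° = 17.16°.
Band runs from +163.94° eastward to -178.90°, crossing the antimeridian.

17.16°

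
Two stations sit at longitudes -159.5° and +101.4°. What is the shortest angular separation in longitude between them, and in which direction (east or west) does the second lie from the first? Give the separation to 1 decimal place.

Raw difference: 101.4 − -159.5 = 260.9°.
Normalise into (−180°, 180°]: 260.9° − 360° = -99.1°.
Negative ⇒ the second point lies to the west; separation 99.1°.

99.1° west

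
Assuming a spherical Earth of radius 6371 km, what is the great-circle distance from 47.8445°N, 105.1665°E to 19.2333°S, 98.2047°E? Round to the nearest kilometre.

Δλ = 98.2047 − 105.1665 = -6.9618°.
Δφ = -19.2333 − 47.8445 = -67.0778°.
a = sin²(Δφ/2) + cos φ₁ · cos φ₂ · sin²(Δλ/2) = 0.307596.
c = 2·atan2(√a, √(1−a)) = 1.17580 rad → d = 6371·c ≈ 7490.99 km.

7491 km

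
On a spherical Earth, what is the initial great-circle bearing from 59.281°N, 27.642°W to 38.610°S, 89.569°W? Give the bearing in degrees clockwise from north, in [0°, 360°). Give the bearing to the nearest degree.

Δλ = -89.569 − -27.642 = -61.927°.
θ = atan2( sin Δλ · cos φ₂ , cos φ₁ · sin φ₂ − sin φ₁ · cos φ₂ · cos Δλ )
  = atan2(-0.68948, -0.63490) = -132.640° → normalised to [0°, 360°): 227.360°.

227°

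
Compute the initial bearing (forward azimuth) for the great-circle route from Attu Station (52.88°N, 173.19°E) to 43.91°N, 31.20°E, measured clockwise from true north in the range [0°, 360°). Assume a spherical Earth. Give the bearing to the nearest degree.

Δλ = 31.20 − 173.19 = -141.99°.
θ = atan2( sin Δλ · cos φ₂ , cos φ₁ · sin φ₂ − sin φ₁ · cos φ₂ · cos Δλ )
  = atan2(-0.44364, 0.87115) = -26.988° → normalised to [0°, 360°): 333.012°.

333°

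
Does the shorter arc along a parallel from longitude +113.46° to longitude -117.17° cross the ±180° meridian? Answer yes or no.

Naïve |-117.17 − 113.46| = 230.63° > 180°, so the shorter arc goes the other way round — across 180°.
Signed shortest Δλ = ((-117.17 − 113.46 + 180) mod 360) − 180 = 129.37°.
Going east by 129.37° from +113.46° passes through 180° before reaching -117.17°.

Yes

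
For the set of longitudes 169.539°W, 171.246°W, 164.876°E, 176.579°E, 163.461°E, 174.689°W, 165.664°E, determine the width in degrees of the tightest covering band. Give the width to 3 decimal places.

27.000°

Sort the longitudes: -174.689°, -171.246°, -169.539°, +163.461°, +164.876°, +165.664°, +176.579°.
Eastward gaps between consecutive values (wrapping around): 3.443°, 1.707°, 333.000°, 1.415°, 0.788°, 10.915°, 8.732°.
Largest gap = 333.000° ⇒ minimal covering band is its complement: 360° − 333.000° = 27.000°.
Band runs from +163.461° eastward to -169.539°, crossing the antimeridian.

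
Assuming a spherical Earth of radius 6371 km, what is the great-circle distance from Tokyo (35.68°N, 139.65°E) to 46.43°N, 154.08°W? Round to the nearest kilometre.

5517 km

Δλ = -154.08 − 139.65 = -293.73°; wrapped into (−180°, 180°]: 66.27°.
Δφ = 46.43 − 35.68 = 10.75°.
a = sin²(Δφ/2) + cos φ₁ · cos φ₂ · sin²(Δλ/2) = 0.176054.
c = 2·atan2(√a, √(1−a)) = 0.86598 rad → d = 6371·c ≈ 5517.17 km.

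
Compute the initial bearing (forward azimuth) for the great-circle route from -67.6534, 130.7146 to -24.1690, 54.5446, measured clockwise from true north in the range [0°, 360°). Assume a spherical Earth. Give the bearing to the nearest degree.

273°

Δλ = 54.5446 − 130.7146 = -76.1700°.
θ = atan2( sin Δλ · cos φ₂ , cos φ₁ · sin φ₂ − sin φ₁ · cos φ₂ · cos Δλ )
  = atan2(-0.88589, 0.04604) = -87.025° → normalised to [0°, 360°): 272.975°.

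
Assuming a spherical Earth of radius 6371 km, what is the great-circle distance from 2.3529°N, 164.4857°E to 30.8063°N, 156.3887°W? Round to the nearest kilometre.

Δλ = -156.3887 − 164.4857 = -320.8744°; wrapped into (−180°, 180°]: 39.1256°.
Δφ = 30.8063 − 2.3529 = 28.4534°.
a = sin²(Δφ/2) + cos φ₁ · cos φ₂ · sin²(Δλ/2) = 0.156615.
c = 2·atan2(√a, √(1−a)) = 0.81376 rad → d = 6371·c ≈ 5184.46 km.

5184 km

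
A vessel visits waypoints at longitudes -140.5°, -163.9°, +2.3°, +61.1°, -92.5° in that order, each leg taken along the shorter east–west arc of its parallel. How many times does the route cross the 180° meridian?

0

Leg 1: -140.5° → -163.9°, shortest Δλ = -23.4° (west) — does not cross 180°.
Leg 2: -163.9° → +2.3°, shortest Δλ = 166.2° (east) — does not cross 180°.
Leg 3: +2.3° → +61.1°, shortest Δλ = 58.8° (east) — does not cross 180°.
Leg 4: +61.1° → -92.5°, shortest Δλ = -153.6° (west) — does not cross 180°.
Total crossings: 0.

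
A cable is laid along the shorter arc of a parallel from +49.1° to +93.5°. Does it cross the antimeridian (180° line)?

Signed shortest Δλ = ((93.5 − 49.1 + 180) mod 360) − 180 = 44.4°.
Going east by 44.4° from +49.1° reaches +93.5° without touching 180°.

No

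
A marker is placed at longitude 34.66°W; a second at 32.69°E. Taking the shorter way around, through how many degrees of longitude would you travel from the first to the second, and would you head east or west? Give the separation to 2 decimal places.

Raw difference: 32.69 − -34.66 = 67.35°.
Normalise into (−180°, 180°]: 67.35° stays 67.35°.
Positive ⇒ the second point lies to the east; separation 67.35°.

67.35° east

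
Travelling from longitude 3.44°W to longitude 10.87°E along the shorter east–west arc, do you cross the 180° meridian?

No

Signed shortest Δλ = ((10.87 − -3.44 + 180) mod 360) − 180 = 14.31°.
Going east by 14.31° from -3.44° reaches +10.87° without touching 180°.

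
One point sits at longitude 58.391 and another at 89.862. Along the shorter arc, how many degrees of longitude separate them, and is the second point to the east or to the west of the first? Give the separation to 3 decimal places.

Raw difference: 89.862 − 58.391 = 31.471°.
Normalise into (−180°, 180°]: 31.471° stays 31.471°.
Positive ⇒ the second point lies to the east; separation 31.471°.

31.471° east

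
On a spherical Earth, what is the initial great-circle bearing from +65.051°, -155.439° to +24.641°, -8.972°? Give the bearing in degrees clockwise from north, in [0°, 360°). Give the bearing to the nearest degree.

30°

Δλ = -8.972 − -155.439 = 146.467°.
θ = atan2( sin Δλ · cos φ₂ , cos φ₁ · sin φ₂ − sin φ₁ · cos φ₂ · cos Δλ )
  = atan2(0.50211, 0.86283) = 30.197° → normalised to [0°, 360°): 30.197°.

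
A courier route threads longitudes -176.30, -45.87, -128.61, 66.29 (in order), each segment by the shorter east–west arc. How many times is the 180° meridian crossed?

Leg 1: -176.30° → -45.87°, shortest Δλ = 130.43° (east) — does not cross 180°.
Leg 2: -45.87° → -128.61°, shortest Δλ = -82.74° (west) — does not cross 180°.
Leg 3: -128.61° → +66.29°, shortest Δλ = -165.1° (west) — crosses 180°.
Total crossings: 1.

1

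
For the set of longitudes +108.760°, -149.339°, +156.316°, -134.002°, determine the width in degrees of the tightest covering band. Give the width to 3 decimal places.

Sort the longitudes: -149.339°, -134.002°, +108.760°, +156.316°.
Eastward gaps between consecutive values (wrapping around): 15.337°, 242.762°, 47.556°, 54.345°.
Largest gap = 242.762° ⇒ minimal covering band is its complement: 360° − 242.762° = 117.238°.
Band runs from +108.760° eastward to -134.002°, crossing the antimeridian.

117.238°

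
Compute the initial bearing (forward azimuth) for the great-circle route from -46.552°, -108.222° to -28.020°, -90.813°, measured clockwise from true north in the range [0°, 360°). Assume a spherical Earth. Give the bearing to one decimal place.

Δλ = -90.813 − -108.222 = 17.409°.
θ = atan2( sin Δλ · cos φ₂ , cos φ₁ · sin φ₂ − sin φ₁ · cos φ₂ · cos Δλ )
  = atan2(0.26412, 0.28848) = 42.476° → normalised to [0°, 360°): 42.476°.

42.5°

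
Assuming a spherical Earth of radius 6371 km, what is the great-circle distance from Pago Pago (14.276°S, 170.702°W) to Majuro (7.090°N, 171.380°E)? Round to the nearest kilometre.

3091 km

Δλ = 171.380 − -170.702 = 342.082°; wrapped into (−180°, 180°]: -17.918°.
Δφ = 7.090 − -14.276 = 21.366°.
a = sin²(Δφ/2) + cos φ₁ · cos φ₂ · sin²(Δλ/2) = 0.057686.
c = 2·atan2(√a, √(1−a)) = 0.48510 rad → d = 6371·c ≈ 3090.59 km.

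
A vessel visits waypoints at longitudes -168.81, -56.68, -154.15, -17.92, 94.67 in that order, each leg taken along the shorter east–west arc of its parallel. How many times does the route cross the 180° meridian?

0

Leg 1: -168.81° → -56.68°, shortest Δλ = 112.13° (east) — does not cross 180°.
Leg 2: -56.68° → -154.15°, shortest Δλ = -97.47° (west) — does not cross 180°.
Leg 3: -154.15° → -17.92°, shortest Δλ = 136.23° (east) — does not cross 180°.
Leg 4: -17.92° → +94.67°, shortest Δλ = 112.59° (east) — does not cross 180°.
Total crossings: 0.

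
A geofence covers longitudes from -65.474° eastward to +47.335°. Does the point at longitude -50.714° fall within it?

Band width going east from -65.474° to +47.335°: ((47.335 − -65.474) mod 360) = 112.809°.
Offset of -50.714° east of the west edge: ((-50.714 − -65.474) mod 360) = 14.760°.
14.760° ≤ 112.809° ⇒ inside.

Yes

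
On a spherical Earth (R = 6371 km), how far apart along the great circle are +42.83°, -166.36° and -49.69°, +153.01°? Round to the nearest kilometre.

Δλ = 153.01 − -166.36 = 319.37°; wrapped into (−180°, 180°]: -40.63°.
Δφ = -49.69 − 42.83 = -92.52°.
a = sin²(Δφ/2) + cos φ₁ · cos φ₂ · sin²(Δλ/2) = 0.579170.
c = 2·atan2(√a, √(1−a)) = 1.72981 rad → d = 6371·c ≈ 11020.59 km.

11021 km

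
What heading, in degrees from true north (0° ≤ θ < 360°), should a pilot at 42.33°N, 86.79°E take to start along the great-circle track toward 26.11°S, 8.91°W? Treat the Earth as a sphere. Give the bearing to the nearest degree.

Δλ = -8.91 − 86.79 = -95.70°.
θ = atan2( sin Δλ · cos φ₂ , cos φ₁ · sin φ₂ − sin φ₁ · cos φ₂ · cos Δλ )
  = atan2(-0.89351, -0.26530) = -106.537° → normalised to [0°, 360°): 253.463°.

253°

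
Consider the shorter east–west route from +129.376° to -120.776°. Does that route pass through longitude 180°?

Yes

Naïve |-120.776 − 129.376| = 250.152° > 180°, so the shorter arc goes the other way round — across 180°.
Signed shortest Δλ = ((-120.776 − 129.376 + 180) mod 360) − 180 = 109.848°.
Going east by 109.848° from +129.376° passes through 180° before reaching -120.776°.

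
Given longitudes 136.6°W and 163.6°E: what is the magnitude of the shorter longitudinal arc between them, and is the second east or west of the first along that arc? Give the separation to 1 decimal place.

Raw difference: 163.6 − -136.6 = 300.2°.
Normalise into (−180°, 180°]: 300.2° − 360° = -59.8°.
Negative ⇒ the second point lies to the west; separation 59.8°.

59.8° west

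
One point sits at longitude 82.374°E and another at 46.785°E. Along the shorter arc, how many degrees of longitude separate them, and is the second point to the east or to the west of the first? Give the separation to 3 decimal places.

Raw difference: 46.785 − 82.374 = -35.589°.
Normalise into (−180°, 180°]: -35.589° stays -35.589°.
Negative ⇒ the second point lies to the west; separation 35.589°.

35.589° west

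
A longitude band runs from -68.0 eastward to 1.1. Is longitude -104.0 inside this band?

Band width going east from -68.0° to +1.1°: ((1.1 − -68.0) mod 360) = 69.1°.
Offset of -104.0° east of the west edge: ((-104.0 − -68.0) mod 360) = 324.0°.
324.0° > 69.1° ⇒ outside.

No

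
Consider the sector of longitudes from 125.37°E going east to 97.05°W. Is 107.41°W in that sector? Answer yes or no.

Yes

Band width going east from +125.37° to -97.05°: ((-97.05 − 125.37) mod 360) = 137.58°.
Offset of -107.41° east of the west edge: ((-107.41 − 125.37) mod 360) = 127.22°.
127.22° ≤ 137.58° ⇒ inside.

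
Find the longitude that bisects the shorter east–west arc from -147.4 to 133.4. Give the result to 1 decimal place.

+173.0°

Signed shortest Δλ from -147.4° to +133.4° is -79.2°.
Midpoint longitude = -147.4° + (-79.2°)/2 = -147.4° − 39.6° = -187.0°.
Normalise into (−180°, 180°]: +173.0°.
(The naïve average (-147.4 + +133.4)/2 = -7.0° is on the wrong side of the globe.)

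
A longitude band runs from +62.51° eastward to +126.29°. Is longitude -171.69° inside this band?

No

Band width going east from +62.51° to +126.29°: ((126.29 − 62.51) mod 360) = 63.78°.
Offset of -171.69° east of the west edge: ((-171.69 − 62.51) mod 360) = 125.80°.
125.80° > 63.78° ⇒ outside.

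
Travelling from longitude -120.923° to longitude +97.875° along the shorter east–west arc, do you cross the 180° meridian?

Yes

Naïve |97.875 − -120.923| = 218.798° > 180°, so the shorter arc goes the other way round — across 180°.
Signed shortest Δλ = ((97.875 − -120.923 + 180) mod 360) − 180 = -141.202°.
Going west by 141.202° from -120.923° passes through 180° before reaching +97.875°.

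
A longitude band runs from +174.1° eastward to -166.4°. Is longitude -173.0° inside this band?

Yes

Band width going east from +174.1° to -166.4°: ((-166.4 − 174.1) mod 360) = 19.5°.
Offset of -173.0° east of the west edge: ((-173.0 − 174.1) mod 360) = 12.9°.
12.9° ≤ 19.5° ⇒ inside.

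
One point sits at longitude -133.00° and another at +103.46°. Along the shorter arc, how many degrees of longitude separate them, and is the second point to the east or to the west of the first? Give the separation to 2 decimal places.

Raw difference: 103.46 − -133.00 = 236.46°.
Normalise into (−180°, 180°]: 236.46° − 360° = -123.54°.
Negative ⇒ the second point lies to the west; separation 123.54°.

123.54° west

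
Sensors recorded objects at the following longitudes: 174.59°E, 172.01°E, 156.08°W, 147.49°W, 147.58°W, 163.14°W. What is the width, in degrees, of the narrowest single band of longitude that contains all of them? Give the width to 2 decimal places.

40.50°

Sort the longitudes: -163.14°, -156.08°, -147.58°, -147.49°, +172.01°, +174.59°.
Eastward gaps between consecutive values (wrapping around): 7.06°, 8.50°, 0.09°, 319.50°, 2.58°, 22.27°.
Largest gap = 319.50° ⇒ minimal covering band is its complement: 360° − 319.50° = 40.50°.
Band runs from +172.01° eastward to -147.49°, crossing the antimeridian.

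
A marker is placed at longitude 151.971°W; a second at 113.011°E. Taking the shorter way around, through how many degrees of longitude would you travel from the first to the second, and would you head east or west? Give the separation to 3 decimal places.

95.018° west

Raw difference: 113.011 − -151.971 = 264.982°.
Normalise into (−180°, 180°]: 264.982° − 360° = -95.018°.
Negative ⇒ the second point lies to the west; separation 95.018°.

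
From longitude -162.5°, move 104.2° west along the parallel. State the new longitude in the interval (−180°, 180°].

+93.3°

Start at -162.5°; shift −104.2° → -266.7°.
-266.7° lies outside (−180°, 180°]; add 360° → +93.3°.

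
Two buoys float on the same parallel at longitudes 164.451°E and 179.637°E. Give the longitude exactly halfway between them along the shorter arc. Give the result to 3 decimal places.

172.044°E

Signed shortest Δλ from +164.451° to +179.637° is +15.186°.
Midpoint longitude = +164.451° + (+15.186°)/2 = +164.451° + 7.593° = +172.044°.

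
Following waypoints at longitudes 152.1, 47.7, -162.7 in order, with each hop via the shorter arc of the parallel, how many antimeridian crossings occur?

Leg 1: +152.1° → +47.7°, shortest Δλ = -104.4° (west) — does not cross 180°.
Leg 2: +47.7° → -162.7°, shortest Δλ = 149.6° (east) — crosses 180°.
Total crossings: 1.

1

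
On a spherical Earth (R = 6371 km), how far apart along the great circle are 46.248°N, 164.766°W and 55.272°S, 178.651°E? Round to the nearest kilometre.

11395 km

Δλ = 178.651 − -164.766 = 343.417°; wrapped into (−180°, 180°]: -16.583°.
Δφ = -55.272 − 46.248 = -101.520°.
a = sin²(Δφ/2) + cos φ₁ · cos φ₂ · sin²(Δλ/2) = 0.608048.
c = 2·atan2(√a, √(1−a)) = 1.78861 rad → d = 6371·c ≈ 11395.24 km.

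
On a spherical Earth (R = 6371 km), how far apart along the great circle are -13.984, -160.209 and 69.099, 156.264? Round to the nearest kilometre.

Δλ = 156.264 − -160.209 = 316.473°; wrapped into (−180°, 180°]: -43.527°.
Δφ = 69.099 − -13.984 = 83.083°.
a = sin²(Δφ/2) + cos φ₁ · cos φ₂ · sin²(Δλ/2) = 0.487376.
c = 2·atan2(√a, √(1−a)) = 1.54554 rad → d = 6371·c ≈ 9846.67 km.

9847 km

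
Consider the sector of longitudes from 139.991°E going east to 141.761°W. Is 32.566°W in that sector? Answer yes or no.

No

Band width going east from +139.991° to -141.761°: ((-141.761 − 139.991) mod 360) = 78.248°.
Offset of -32.566° east of the west edge: ((-32.566 − 139.991) mod 360) = 187.443°.
187.443° > 78.248° ⇒ outside.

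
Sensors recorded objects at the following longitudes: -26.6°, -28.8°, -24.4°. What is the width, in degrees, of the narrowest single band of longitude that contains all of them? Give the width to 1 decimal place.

Sort the longitudes: -28.8°, -26.6°, -24.4°.
Eastward gaps between consecutive values (wrapping around): 2.2°, 2.2°, 355.6°.
Largest gap = 355.6° ⇒ minimal covering band is its complement: 360° − 355.6° = 4.4°.
Band runs from -28.8° eastward to -24.4°.

4.4°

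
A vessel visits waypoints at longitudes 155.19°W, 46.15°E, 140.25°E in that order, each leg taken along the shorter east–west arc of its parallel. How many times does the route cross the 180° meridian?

Leg 1: -155.19° → +46.15°, shortest Δλ = -158.66° (west) — crosses 180°.
Leg 2: +46.15° → +140.25°, shortest Δλ = 94.1° (east) — does not cross 180°.
Total crossings: 1.

1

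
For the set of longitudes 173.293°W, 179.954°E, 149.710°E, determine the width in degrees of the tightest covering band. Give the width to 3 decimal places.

36.997°

Sort the longitudes: -173.293°, +149.710°, +179.954°.
Eastward gaps between consecutive values (wrapping around): 323.003°, 30.244°, 6.753°.
Largest gap = 323.003° ⇒ minimal covering band is its complement: 360° − 323.003° = 36.997°.
Band runs from +149.710° eastward to -173.293°, crossing the antimeridian.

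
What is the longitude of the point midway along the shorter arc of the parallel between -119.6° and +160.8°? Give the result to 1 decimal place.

Signed shortest Δλ from -119.6° to +160.8° is -79.6°.
Midpoint longitude = -119.6° + (-79.6°)/2 = -119.6° − 39.8° = -159.4°.
(The naïve average (-119.6 + +160.8)/2 = 20.6° is on the wrong side of the globe.)

-159.4°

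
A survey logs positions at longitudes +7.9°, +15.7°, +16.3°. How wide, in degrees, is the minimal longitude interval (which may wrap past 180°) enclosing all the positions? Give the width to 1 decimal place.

8.4°

Sort the longitudes: +7.9°, +15.7°, +16.3°.
Eastward gaps between consecutive values (wrapping around): 7.8°, 0.6°, 351.6°.
Largest gap = 351.6° ⇒ minimal covering band is its complement: 360° − 351.6° = 8.4°.
Band runs from +7.9° eastward to +16.3°.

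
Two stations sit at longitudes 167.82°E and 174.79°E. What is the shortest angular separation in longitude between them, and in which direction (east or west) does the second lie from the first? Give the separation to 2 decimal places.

Raw difference: 174.79 − 167.82 = 6.97°.
Normalise into (−180°, 180°]: 6.97° stays 6.97°.
Positive ⇒ the second point lies to the east; separation 6.97°.

6.97° east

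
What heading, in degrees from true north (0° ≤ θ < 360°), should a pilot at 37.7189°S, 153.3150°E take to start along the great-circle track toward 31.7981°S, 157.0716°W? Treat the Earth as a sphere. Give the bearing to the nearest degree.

97°

Δλ = -157.0716 − 153.3150 = -310.3866°; wrapped into (−180°, 180°]: 49.6134°.
θ = atan2( sin Δλ · cos φ₂ , cos φ₁ · sin φ₂ − sin φ₁ · cos φ₂ · cos Δλ )
  = atan2(0.64737, -0.07990) = 97.036° → normalised to [0°, 360°): 97.036°.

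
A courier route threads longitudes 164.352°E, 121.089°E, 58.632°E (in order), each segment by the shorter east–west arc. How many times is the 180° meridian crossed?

Leg 1: +164.352° → +121.089°, shortest Δλ = -43.263° (west) — does not cross 180°.
Leg 2: +121.089° → +58.632°, shortest Δλ = -62.457° (west) — does not cross 180°.
Total crossings: 0.

0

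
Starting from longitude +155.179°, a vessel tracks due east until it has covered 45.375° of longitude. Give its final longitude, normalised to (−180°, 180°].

-159.446°

Start at +155.179°; shift +45.375° → +200.554°.
+200.554° lies outside (−180°, 180°]; subtract 360° → -159.446°.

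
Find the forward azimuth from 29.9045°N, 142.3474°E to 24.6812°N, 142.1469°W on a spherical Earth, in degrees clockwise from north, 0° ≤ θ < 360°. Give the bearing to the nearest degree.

74°

Δλ = -142.1469 − 142.3474 = -284.4943°; wrapped into (−180°, 180°]: 75.5057°.
θ = atan2( sin Δλ · cos φ₂ , cos φ₁ · sin φ₂ − sin φ₁ · cos φ₂ · cos Δλ )
  = atan2(0.87973, 0.24859) = 74.221° → normalised to [0°, 360°): 74.221°.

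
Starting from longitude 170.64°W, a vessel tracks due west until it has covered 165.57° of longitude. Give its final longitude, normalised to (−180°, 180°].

Start at -170.64°; shift −165.57° → -336.21°.
-336.21° lies outside (−180°, 180°]; add 360° → +23.79°.

23.79°E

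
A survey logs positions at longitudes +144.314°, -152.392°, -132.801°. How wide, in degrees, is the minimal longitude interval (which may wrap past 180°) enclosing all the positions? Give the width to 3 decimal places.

Sort the longitudes: -152.392°, -132.801°, +144.314°.
Eastward gaps between consecutive values (wrapping around): 19.591°, 277.115°, 63.294°.
Largest gap = 277.115° ⇒ minimal covering band is its complement: 360° − 277.115° = 82.885°.
Band runs from +144.314° eastward to -132.801°, crossing the antimeridian.

82.885°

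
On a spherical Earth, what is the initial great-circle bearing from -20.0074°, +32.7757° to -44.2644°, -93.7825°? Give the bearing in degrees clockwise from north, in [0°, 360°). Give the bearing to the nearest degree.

Δλ = -93.7825 − 32.7757 = -126.5582°.
θ = atan2( sin Δλ · cos φ₂ , cos φ₁ · sin φ₂ − sin φ₁ · cos φ₂ · cos Δλ )
  = atan2(-0.57523, -0.80179) = -144.343° → normalised to [0°, 360°): 215.657°.

216°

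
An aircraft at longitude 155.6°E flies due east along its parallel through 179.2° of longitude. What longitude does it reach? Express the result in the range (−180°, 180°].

25.2°W

Start at +155.6°; shift +179.2° → +334.8°.
+334.8° lies outside (−180°, 180°]; subtract 360° → -25.2°.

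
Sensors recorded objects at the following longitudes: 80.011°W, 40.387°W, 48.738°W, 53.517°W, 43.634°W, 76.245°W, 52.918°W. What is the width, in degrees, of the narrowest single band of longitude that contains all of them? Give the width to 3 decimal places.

39.624°

Sort the longitudes: -80.011°, -76.245°, -53.517°, -52.918°, -48.738°, -43.634°, -40.387°.
Eastward gaps between consecutive values (wrapping around): 3.766°, 22.728°, 0.599°, 4.180°, 5.104°, 3.247°, 320.376°.
Largest gap = 320.376° ⇒ minimal covering band is its complement: 360° − 320.376° = 39.624°.
Band runs from -80.011° eastward to -40.387°.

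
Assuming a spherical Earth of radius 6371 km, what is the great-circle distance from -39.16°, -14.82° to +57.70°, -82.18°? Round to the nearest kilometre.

12452 km

Δλ = -82.18 − -14.82 = -67.36°.
Δφ = 57.70 − -39.16 = 96.86°.
a = sin²(Δφ/2) + cos φ₁ · cos φ₂ · sin²(Δλ/2) = 0.687141.
c = 2·atan2(√a, √(1−a)) = 1.95442 rad → d = 6371·c ≈ 12451.60 km.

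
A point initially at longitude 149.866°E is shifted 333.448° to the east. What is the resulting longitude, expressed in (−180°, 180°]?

123.314°E

Start at +149.866°; shift +333.448° → +483.314°.
+483.314° lies outside (−180°, 180°]; subtract 360° → +123.314°.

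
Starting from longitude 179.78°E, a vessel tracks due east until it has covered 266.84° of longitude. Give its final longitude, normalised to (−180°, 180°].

Start at +179.78°; shift +266.84° → +446.62°.
+446.62° lies outside (−180°, 180°]; subtract 360° → +86.62°.

86.62°E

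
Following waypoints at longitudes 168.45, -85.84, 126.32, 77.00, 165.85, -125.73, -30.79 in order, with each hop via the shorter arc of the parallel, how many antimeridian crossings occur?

3

Leg 1: +168.45° → -85.84°, shortest Δλ = 105.71° (east) — crosses 180°.
Leg 2: -85.84° → +126.32°, shortest Δλ = -147.84° (west) — crosses 180°.
Leg 3: +126.32° → +77.00°, shortest Δλ = -49.32° (west) — does not cross 180°.
Leg 4: +77.00° → +165.85°, shortest Δλ = 88.85° (east) — does not cross 180°.
Leg 5: +165.85° → -125.73°, shortest Δλ = 68.42° (east) — crosses 180°.
Leg 6: -125.73° → -30.79°, shortest Δλ = 94.94° (east) — does not cross 180°.
Total crossings: 3.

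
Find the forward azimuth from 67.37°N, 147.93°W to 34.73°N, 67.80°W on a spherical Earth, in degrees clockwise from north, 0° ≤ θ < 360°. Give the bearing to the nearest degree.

Δλ = -67.80 − -147.93 = 80.13°.
θ = atan2( sin Δλ · cos φ₂ , cos φ₁ · sin φ₂ − sin φ₁ · cos φ₂ · cos Δλ )
  = atan2(0.80968, 0.08918) = 83.714° → normalised to [0°, 360°): 83.714°.

84°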